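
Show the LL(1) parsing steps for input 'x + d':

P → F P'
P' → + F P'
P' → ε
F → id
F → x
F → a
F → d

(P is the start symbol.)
LL(1) parsing maintains a stack (initially the start symbol over $) and the input. At each step: if the stack top is a terminal, match it against the current input token; if it is a non-terminal N, replace it with the RHS of M[N, lookahead] (the unique production whose predict set contains the lookahead).

Stack is shown with the top on the left.

Stack     Input    Action
-------------------------
P $       x + d $  output P → F P'
F P' $    x + d $  output F → x
x P' $    x + d $  match 'x'
P' $      + d $    output P' → + F P'
+ F P' $  + d $    match '+'
F P' $    d $      output F → d
d P' $    d $      match 'd'
P' $      $        output P' → ε
$         $        accept

The string is accepted.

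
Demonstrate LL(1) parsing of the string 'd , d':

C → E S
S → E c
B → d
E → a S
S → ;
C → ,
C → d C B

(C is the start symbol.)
Stack is shown with the top on the left.

Stack    Input    Action
------------------------
C $      d , d $  output C → d C B
d C B $  d , d $  match 'd'
C B $    , d $    output C → ,
, B $    , d $    match ','
B $      d $      output B → d
d $      d $      match 'd'
$        $        accept

The string is accepted.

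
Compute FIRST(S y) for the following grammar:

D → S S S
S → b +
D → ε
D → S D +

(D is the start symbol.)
FIRST sets of the non-terminals involved (from the grammar, by fixed-point iteration):
  FIRST(S) = { 'b' }

To compute FIRST(S y), process the symbols left to right:
Symbol S is a non-terminal. Add FIRST(S) \ {ε} = { 'b' }
S is not nullable (ε ∉ FIRST(S)), so stop here.
FIRST(S y) = { 'b' }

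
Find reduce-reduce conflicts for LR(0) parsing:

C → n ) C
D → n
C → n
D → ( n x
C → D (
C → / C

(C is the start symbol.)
Yes — I5: [C → n .] vs [D → n .]

A reduce-reduce conflict occurs when an LR(0) state has two complete items [A → α .] and [B → β .] — both call for a reduction, and with no lookahead the parser cannot choose between them.

Augment with C' → C and build the canonical LR(0) collection (I0 = CLOSURE({[C' → . C]}), then GOTO on every symbol after a dot until no new states appear). It has 12 states:
  I0: { [C → . / C], [C → . D (], [C → . n ) C], [C → . n], [C' → . C], [D → . ( n x], [D → . n] }  — shift
  I1: { [D → ( . n x] }  — shift
  I2: { [C → . / C], [C → . D (], [C → . n ) C], [C → . n], [C → / . C], [D → . ( n x], [D → . n] }  — shift
  I3: { [C' → C .] }  — accept
  I4: { [C → D . (] }  — shift
  I5: { [C → n . ) C], [C → n .], [D → n .] }  — shift, 2 reduces
  I6: { [C → . / C], [C → . D (], [C → . n ) C], [C → . n], [C → n ) . C], [D → . ( n x], [D → . n] }  — shift
  I7: { [C → n ) C .] }  — reduce
  I8: { [C → D ( .] }  — reduce
  I9: { [C → / C .] }  — reduce
  I10: { [D → ( n . x] }  — shift
  I11: { [D → ( n x .] }  — reduce

I5 contains complete items [C → n .], [D → n .] — reduce-reduce conflict.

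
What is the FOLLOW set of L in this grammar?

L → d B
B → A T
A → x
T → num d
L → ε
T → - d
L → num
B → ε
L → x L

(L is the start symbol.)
To compute FOLLOW(L), find every occurrence of L on a right-hand side N → α L β: add FIRST(β) \ {ε}, and if β is empty or nullable also add FOLLOW(N). Iterate to a fixed point.

L is the start symbol, so $ ∈ FOLLOW(L).
In L → x L: L is at the end; this adds FOLLOW(L) to itself — nothing new

Taking the union: FOLLOW(L) = { $ }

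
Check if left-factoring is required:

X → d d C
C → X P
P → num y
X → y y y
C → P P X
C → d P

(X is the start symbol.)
No, left-factoring is not needed

Left-factoring is needed when two productions for the same non-terminal
share a common prefix on the right-hand side.

Productions for X:
  X → d d C
  X → y y y
Productions for C:
  C → X P
  C → P P X
  C → d P

No common prefixes found.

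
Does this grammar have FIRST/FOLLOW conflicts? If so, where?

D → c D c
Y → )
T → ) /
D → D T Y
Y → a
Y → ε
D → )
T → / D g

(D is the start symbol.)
Yes. Y → ')' with FOLLOW(Y) on { ')' }

A FIRST/FOLLOW conflict occurs when a non-terminal N has a nullable alternative N → β (β ⇒* ε) and another alternative N → α with FIRST(α) ∩ FOLLOW(N) ≠ ∅: on such a lookahead the parser cannot decide between expanding α and letting N vanish via β.

Nullable non-terminals: Y.

Y: nullable alternative(s) Y → ε; FOLLOW(Y) = { $, ')', '/', 'c', 'g' }
  Y → ): FIRST \ {ε} = { ')' } — overlaps FOLLOW(Y) on { ')' }: CONFLICT
  Y → a: FIRST \ {ε} = { 'a' } — disjoint from FOLLOW(Y)
  Y → ε: FIRST \ {ε} = { } — this is the only nullable alternative, skip

D, T have no nullable alternative, so no FIRST/FOLLOW check is needed there.

So the grammar has 1 FIRST/FOLLOW conflict (marked CONFLICT above).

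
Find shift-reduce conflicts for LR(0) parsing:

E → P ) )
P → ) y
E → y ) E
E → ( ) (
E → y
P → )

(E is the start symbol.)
Augment with E' → E and build the canonical LR(0) collection (I0 = CLOSURE({[E' → . E]}), then GOTO on every symbol after a dot until no new states appear). It has 13 states:
  I0: { [E → . ( ) (], [E → . P ) )], [E → . y ) E], [E → . y], [E' → . E], [P → . ) y], [P → . )] }  — shift
  I1: { [E → ( . ) (] }  — shift
  I2: { [P → ) . y], [P → ) .] }  — shift, reduce
  I3: { [E' → E .] }  — accept
  I4: { [E → P . ) )] }  — shift
  I5: { [E → y . ) E], [E → y .] }  — shift, reduce
  I6: { [E → . ( ) (], [E → . P ) )], [E → . y ) E], [E → . y], [E → y ) . E], [P → . ) y], [P → . )] }  — shift
  I7: { [E → y ) E .] }  — reduce
  I8: { [E → P ) . )] }  — shift
  I9: { [E → P ) ) .] }  — reduce
  I10: { [P → ) y .] }  — reduce
  I11: { [E → ( ) . (] }  — shift
  I12: { [E → ( ) ( .] }  — reduce

I2 contains reduce item [P → ) .] and shift item [P → ) . y] — shift-reduce conflict.
I5 contains reduce item [E → y .] and shift item [E → y . ) E] — shift-reduce conflict.

Answer: Yes — I2: [P → ) .] vs [P → ) . y]; I5: [E → y .] vs [E → y . ) E]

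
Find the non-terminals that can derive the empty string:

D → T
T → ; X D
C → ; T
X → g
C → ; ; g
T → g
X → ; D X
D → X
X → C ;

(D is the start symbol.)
There are no ε-productions, so no non-terminal can derive ε.
No non-terminals are nullable.

Answer: None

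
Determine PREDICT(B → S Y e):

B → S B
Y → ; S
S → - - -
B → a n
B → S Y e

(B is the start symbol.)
PREDICT(B → S Y e) = (FIRST(RHS) \ {ε}) ∪ (FOLLOW(B) if ε ∈ FIRST(RHS), i.e. RHS ⇒* ε)
FIRST(S) = { '-' }
FIRST(S Y e) = { '-' }
ε ∉ FIRST(S Y e), so FOLLOW(B) is not added.
PREDICT(B → S Y e) = { '-' }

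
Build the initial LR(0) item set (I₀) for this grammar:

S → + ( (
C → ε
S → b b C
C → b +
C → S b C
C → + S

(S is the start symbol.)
First, augment the grammar with S' → S
I₀ = CLOSURE({ [S' → . S] }):
  [S' → . S] has the dot before S: add [S → . + ( (], [S → . b b C]
No further items can be added.

I₀ = { [S → . + ( (], [S → . b b C], [S' → . S] }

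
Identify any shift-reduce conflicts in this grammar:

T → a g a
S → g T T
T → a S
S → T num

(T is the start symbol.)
Yes — I7: [T → a g a .] vs [S → . g T T]

A shift-reduce conflict occurs when an LR(0) state has both:
  - a complete (reduce) item [A → α .] (dot at the end), and
  - a shift item [B → β . c γ] (dot before a terminal).

Augment with T' → T and build the canonical LR(0) collection (I0 = CLOSURE({[T' → . T]}), then GOTO on every symbol after a dot until no new states appear). It has 10 states:
  I0: { [T → . a S], [T → . a g a], [T' → . T] }  — shift
  I1: { [T' → T .] }  — accept
  I2: { [S → . T num], [S → . g T T], [T → . a S], [T → . a g a], [T → a . S], [T → a . g a] }  — shift
  I3: { [T → a S .] }  — reduce
  I4: { [S → T . num] }  — shift
  I5: { [S → g . T T], [T → . a S], [T → . a g a], [T → a g . a] }  — shift
  I6: { [S → g T . T], [T → . a S], [T → . a g a] }  — shift
  I7: { [S → . T num], [S → . g T T], [T → . a S], [T → . a g a], [T → a . S], [T → a . g a], [T → a g a .] }  — shift, reduce
  I8: { [S → g T T .] }  — reduce
  I9: { [S → T num .] }  — reduce

I7 contains reduce item [T → a g a .] and shift items [S → . g T T], [T → . a S], [T → . a g a], [T → a . g a] — shift-reduce conflict.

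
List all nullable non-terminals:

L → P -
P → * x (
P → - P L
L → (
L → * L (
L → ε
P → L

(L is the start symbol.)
{ 'L', 'P' }

A non-terminal is nullable if it can derive ε (the empty string): either it has an ε-production, or it has a production whose right-hand side consists entirely of nullable non-terminals.

ε-productions: L → ε
So L is immediately nullable.
P → L: every symbol on the right is nullable, so P is nullable too.
Every non-terminal is now nullable.
Nullable = { 'L', 'P' }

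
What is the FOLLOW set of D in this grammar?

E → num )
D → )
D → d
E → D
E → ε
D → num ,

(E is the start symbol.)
{ $ }

To compute FOLLOW(D), find every occurrence of D on a right-hand side N → α D β: add FIRST(β) \ {ε}, and if β is empty or nullable also add FOLLOW(N). Iterate to a fixed point.

In E → D: D is at the end, add FOLLOW(E)

The FOLLOW sets referred to above (computed the same way, to a fixed point):
  FOLLOW(E) = { $ }

Taking the union: FOLLOW(D) = { $ }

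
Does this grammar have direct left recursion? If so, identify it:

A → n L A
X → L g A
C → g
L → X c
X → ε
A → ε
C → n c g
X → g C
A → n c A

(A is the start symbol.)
A → n L A: starts with n
X → L g A: starts with L
C → g: starts with g
L → X c: starts with X
X → ε: starts with ε
A → ε: starts with ε
C → n c g: starts with n
X → g C: starts with g
A → n c A: starts with n

No direct left recursion found.

Answer: No direct left recursion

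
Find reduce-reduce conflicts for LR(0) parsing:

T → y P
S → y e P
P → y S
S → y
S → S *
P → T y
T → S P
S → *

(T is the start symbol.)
Yes — I10: [S → * .] vs [S → S * .]

Augment with T' → T and build the canonical LR(0) collection (I0 = CLOSURE({[T' → . T]}), then GOTO on every symbol after a dot until no new states appear). It has 14 states:
  I0: { [S → . *], [S → . S *], [S → . y e P], [S → . y], [T → . S P], [T → . y P], [T' → . T] }  — shift
  I1: { [S → * .] }  — reduce
  I2: { [P → . T y], [P → . y S], [S → . *], [S → . S *], [S → . y e P], [S → . y], [S → S . *], [T → . S P], [T → . y P], [T → S . P] }  — shift
  I3: { [T' → T .] }  — accept
  I4: { [P → . T y], [P → . y S], [S → . *], [S → . S *], [S → . y e P], [S → . y], [S → y . e P], [S → y .], [T → . S P], [T → . y P], [T → y . P] }  — shift, reduce
  I5: { [T → y P .] }  — reduce
  I6: { [P → T . y] }  — shift
  I7: { [P → . T y], [P → . y S], [S → . *], [S → . S *], [S → . y e P], [S → . y], [S → y e . P], [T → . S P], [T → . y P] }  — shift
  I8: { [P → . T y], [P → . y S], [P → y . S], [S → . *], [S → . S *], [S → . y e P], [S → . y], [S → y . e P], [S → y .], [T → . S P], [T → . y P], [T → y . P] }  — shift, reduce
  I9: { [P → . T y], [P → . y S], [P → y S .], [S → . *], [S → . S *], [S → . y e P], [S → . y], [S → S . *], [T → . S P], [T → . y P], [T → S . P] }  — shift, reduce
  I10: { [S → * .], [S → S * .] }  — 2 reduces
  I11: { [T → S P .] }  — reduce
  I12: { [S → y e P .] }  — reduce
  I13: { [P → T y .] }  — reduce

I10 contains complete items [S → * .], [S → S * .] — reduce-reduce conflict.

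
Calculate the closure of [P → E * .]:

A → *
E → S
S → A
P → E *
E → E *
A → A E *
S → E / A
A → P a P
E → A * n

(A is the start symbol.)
{ [P → E * .] }

Start with: [P → E * .]
The dot is at the end, so nothing is added.

CLOSURE = { [P → E * .] }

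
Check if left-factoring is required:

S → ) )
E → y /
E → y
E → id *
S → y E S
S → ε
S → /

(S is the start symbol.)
Left-factoring is needed when two productions for the same non-terminal
share a common prefix on the right-hand side.

Productions for S:
  S → ) )
  S → y E S
  S → ε
  S → /
Productions for E:
  E → y /
  E → y
  E → id *

Found common prefix 'y' in productions for E

Answer: Yes, E has productions with common prefix 'y'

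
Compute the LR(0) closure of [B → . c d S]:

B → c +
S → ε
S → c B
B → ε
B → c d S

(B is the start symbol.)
Start with: [B → . c d S]
The dot precedes the terminal c, so nothing is added.

CLOSURE = { [B → . c d S] }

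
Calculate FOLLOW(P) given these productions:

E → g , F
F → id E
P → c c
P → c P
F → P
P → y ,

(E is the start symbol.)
To compute FOLLOW(P), find every occurrence of P on a right-hand side N → α P β: add FIRST(β) \ {ε}, and if β is empty or nullable also add FOLLOW(N). Iterate to a fixed point.

In P → c P: P is at the end; this adds FOLLOW(P) to itself — nothing new
In F → P: P is at the end, add FOLLOW(F)

The FOLLOW sets referred to above (computed the same way, to a fixed point):
  FOLLOW(F) = { $ }

Taking the union: FOLLOW(P) = { $ }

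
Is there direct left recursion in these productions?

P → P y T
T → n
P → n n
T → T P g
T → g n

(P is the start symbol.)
Yes, P, T are left-recursive

Direct left recursion occurs when N → N α for some non-terminal N (the right-hand side begins with the left-hand side itself).

P → P y T: LEFT RECURSIVE (starts with P)
T → n: starts with n
P → n n: starts with n
T → T P g: LEFT RECURSIVE (starts with T)
T → g n: starts with g

The grammar has direct left recursion on: P, T.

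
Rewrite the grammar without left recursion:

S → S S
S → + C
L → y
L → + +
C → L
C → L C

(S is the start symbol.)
S → + C S'
S' → S S'
S' → ε
L → y
L → + +
C → L
C → L C

S is directly left-recursive. The standard transformation for
  A → A α₁ | ... | A α_m | β₁ | ... | β_n
is
  A  → β₁ A' | ... | β_n A'
  A' → α₁ A' | ... | α_m A' | ε

S → + C becomes S → + C S'
S → S S becomes S' → S S'
Add S' → ε

Productions for other non-terminals are unchanged:
  L → y
  L → + +
  C → L
  C → L C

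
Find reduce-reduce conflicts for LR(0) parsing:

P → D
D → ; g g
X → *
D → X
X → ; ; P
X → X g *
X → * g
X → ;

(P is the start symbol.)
No reduce-reduce conflicts

Augment with P' → P and build the canonical LR(0) collection (I0 = CLOSURE({[P' → . P]}), then GOTO on every symbol after a dot until no new states appear). It has 13 states:
  I0: { [D → . ; g g], [D → . X], [P → . D], [P' → . P], [X → . * g], [X → . *], [X → . ; ; P], [X → . ;], [X → . X g *] }  — shift
  I1: { [X → * . g], [X → * .] }  — shift, reduce
  I2: { [D → ; . g g], [X → ; . ; P], [X → ; .] }  — shift, reduce
  I3: { [P → D .] }  — reduce
  I4: { [P' → P .] }  — accept
  I5: { [D → X .], [X → X . g *] }  — shift, reduce
  I6: { [X → X g . *] }  — shift
  I7: { [X → X g * .] }  — reduce
  I8: { [D → . ; g g], [D → . X], [P → . D], [X → . * g], [X → . *], [X → . ; ; P], [X → . ;], [X → . X g *], [X → ; ; . P] }  — shift
  I9: { [D → ; g . g] }  — shift
  I10: { [D → ; g g .] }  — reduce
  I11: { [X → ; ; P .] }  — reduce
  I12: { [X → * g .] }  — reduce

No state contains more than one complete item.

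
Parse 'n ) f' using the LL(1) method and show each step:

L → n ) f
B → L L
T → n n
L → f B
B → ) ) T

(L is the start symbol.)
Stack is shown with the top on the left.

Stack    Input    Action
------------------------
L $      n ) f $  output L → n ) f
n ) f $  n ) f $  match 'n'
) f $    ) f $    match ')'
f $      f $      match 'f'
$        $        accept

The string is accepted.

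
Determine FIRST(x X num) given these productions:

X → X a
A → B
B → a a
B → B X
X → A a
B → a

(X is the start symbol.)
To compute FIRST(x X num), process the symbols left to right:
Symbol x is a terminal. Add 'x' and stop.
FIRST(x X num) = { 'x' }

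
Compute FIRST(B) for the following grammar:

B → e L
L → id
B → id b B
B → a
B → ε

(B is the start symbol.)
{ 'a', 'e', 'id', ε }

To compute FIRST(B), examine every production with B on the left-hand side, reading each right-hand side left to right until a non-nullable symbol is reached.

From B → e L:
  - e is a terminal: add 'e' and stop
From B → id b B:
  - id is a terminal: add 'id' and stop
From B → a:
  - a is a terminal: add 'a' and stop
From B → ε:
  - ε-production, so ε ∈ FIRST(B)

Collecting: FIRST(B) = { 'a', 'e', 'id', ε }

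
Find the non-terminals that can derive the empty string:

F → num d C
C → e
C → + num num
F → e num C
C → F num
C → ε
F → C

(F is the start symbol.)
{ 'C', 'F' }

A non-terminal is nullable if it can derive ε (the empty string): either it has an ε-production, or it has a production whose right-hand side consists entirely of nullable non-terminals.

ε-productions: C → ε
So C is immediately nullable.
F → C: every symbol on the right is nullable, so F is nullable too.
Every non-terminal is now nullable.
Nullable = { 'C', 'F' }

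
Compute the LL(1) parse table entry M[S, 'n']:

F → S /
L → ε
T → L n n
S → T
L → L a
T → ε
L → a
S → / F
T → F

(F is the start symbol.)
S → T

To find M[S, 'n'], we find productions for S where 'n' is in the predict set (PREDICT(N → α) = (FIRST(α) \ {ε}) ∪ (FOLLOW(N) if α ⇒* ε)).

Relevant sets:
  FIRST(T) = { '/', 'a', 'n', ε }
  FOLLOW(S) = { '/' }

S → T: PREDICT = { '/', 'a', 'n' }
  'n' is in predict set, so this production goes in M[S, 'n']
S → / F: PREDICT = { '/' }

M[S, 'n'] = S → T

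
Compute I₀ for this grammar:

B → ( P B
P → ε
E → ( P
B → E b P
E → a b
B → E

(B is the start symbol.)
{ [B → . ( P B], [B → . E b P], [B → . E], [B' → . B], [E → . ( P], [E → . a b] }

First, augment the grammar with B' → B
I₀ = CLOSURE({ [B' → . B] }):
  [B' → . B] has the dot before B: add [B → . ( P B], [B → . E b P], [B → . E]
  [B → . E b P] has the dot before E: add [E → . ( P], [E → . a b]
No further items can be added.

I₀ = { [B → . ( P B], [B → . E b P], [B → . E], [B' → . B], [E → . ( P], [E → . a b] }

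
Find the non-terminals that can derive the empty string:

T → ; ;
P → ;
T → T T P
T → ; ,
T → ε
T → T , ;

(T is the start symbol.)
{ 'T' }

A non-terminal is nullable if it can derive ε (the empty string): either it has an ε-production, or it has a production whose right-hand side consists entirely of nullable non-terminals.

ε-productions: T → ε
So T is immediately nullable.
No further non-terminal can be added: every production for the remaining non-terminals contains a terminal or a non-nullable non-terminal.
Nullable = { 'T' }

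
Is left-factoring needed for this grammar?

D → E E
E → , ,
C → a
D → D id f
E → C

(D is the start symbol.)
No, left-factoring is not needed

Left-factoring is needed when two productions for the same non-terminal
share a common prefix on the right-hand side.

Productions for D:
  D → E E
  D → D id f
Productions for E:
  E → , ,
  E → C

No common prefixes found.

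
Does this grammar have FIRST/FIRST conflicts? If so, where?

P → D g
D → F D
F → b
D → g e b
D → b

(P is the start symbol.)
Yes. D → F D / D → b on { 'b' }

A FIRST/FIRST conflict occurs when two productions N → α and N → β for the same non-terminal have FIRST(α) ∩ FIRST(β) ≠ ∅ (with ε ∈ FIRST of a nullable right-hand side, so two nullable alternatives also conflict).

FIRST sets of the non-terminals at (or reachable through a nullable prefix from) the front of some alternative:
  FIRST(F) = { 'b' }

Productions for D:
  D → F D: FIRST = { 'b' }
  D → g e b: FIRST = { 'g' }
  D → b: FIRST = { 'b' }
P, F have only one production, so no FIRST/FIRST conflict is possible there.

Conflict for D: D → F D and D → b
  Overlap: { 'b' }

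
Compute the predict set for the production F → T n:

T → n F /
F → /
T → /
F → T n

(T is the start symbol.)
PREDICT(F → T n) = (FIRST(RHS) \ {ε}) ∪ (FOLLOW(F) if ε ∈ FIRST(RHS), i.e. RHS ⇒* ε)
FIRST(T) = { '/', 'n' }
FIRST(T n) = { '/', 'n' }
ε ∉ FIRST(T n), so FOLLOW(F) is not added.
PREDICT(F → T n) = { '/', 'n' }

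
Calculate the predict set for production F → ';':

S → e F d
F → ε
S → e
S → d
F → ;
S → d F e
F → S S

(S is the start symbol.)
PREDICT(F → ';') = (FIRST(RHS) \ {ε}) ∪ (FOLLOW(F) if ε ∈ FIRST(RHS), i.e. RHS ⇒* ε)
FIRST(';') = { ';' }
ε ∉ FIRST(';'), so FOLLOW(F) is not added.
PREDICT(F → ';') = { ';' }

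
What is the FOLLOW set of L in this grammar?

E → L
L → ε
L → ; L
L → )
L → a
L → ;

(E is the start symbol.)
{ $ }

In E → L: L is at the end, add FOLLOW(E)
In L → ; L: L is at the end; this adds FOLLOW(L) to itself — nothing new

The FOLLOW sets referred to above (computed the same way, to a fixed point):
  FOLLOW(E) = { $ }

Taking the union: FOLLOW(L) = { $ }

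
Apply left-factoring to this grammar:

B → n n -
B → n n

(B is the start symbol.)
B → n n B'
B' → -
B' → ε

Left-factoring transforms A → αβ₁ | αβ₂ into A → αA' and A' → β₁ | β₂
(α is the longest common prefix among the alternatives). Repeat until
no nonterminal has two alternatives with a common prefix.

Round 1: B has alternatives sharing prefix 'n n'. Introduce B': B → n n B'
  Add: B' → -
  Add: B' → ε

No remaining common prefixes — done.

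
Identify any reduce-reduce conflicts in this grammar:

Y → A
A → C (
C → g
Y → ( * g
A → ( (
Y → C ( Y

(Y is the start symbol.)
No reduce-reduce conflicts

A reduce-reduce conflict occurs when an LR(0) state has two complete items [A → α .] and [B → β .] — both call for a reduction, and with no lookahead the parser cannot choose between them.

Augment with Y' → Y and build the canonical LR(0) collection (I0 = CLOSURE({[Y' → . Y]}), then GOTO on every symbol after a dot until no new states appear). It has 11 states:
  I0: { [A → . ( (], [A → . C (], [C → . g], [Y → . ( * g], [Y → . A], [Y → . C ( Y], [Y' → . Y] }  — shift
  I1: { [A → ( . (], [Y → ( . * g] }  — shift
  I2: { [Y → A .] }  — reduce
  I3: { [A → C . (], [Y → C . ( Y] }  — shift
  I4: { [Y' → Y .] }  — accept
  I5: { [C → g .] }  — reduce
  I6: { [A → . ( (], [A → . C (], [A → C ( .], [C → . g], [Y → . ( * g], [Y → . A], [Y → . C ( Y], [Y → C ( . Y] }  — shift, reduce
  I7: { [Y → C ( Y .] }  — reduce
  I8: { [A → ( ( .] }  — reduce
  I9: { [Y → ( * . g] }  — shift
  I10: { [Y → ( * g .] }  — reduce

No state contains more than one complete item.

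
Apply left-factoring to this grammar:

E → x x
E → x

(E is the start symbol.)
E → x E'
E' → x
E' → ε

Left-factoring transforms A → αβ₁ | αβ₂ into A → αA' and A' → β₁ | β₂
(α is the longest common prefix among the alternatives). Repeat until
no nonterminal has two alternatives with a common prefix.

Round 1: E has alternatives sharing prefix 'x'. Introduce E': E → x E'
  Add: E' → x
  Add: E' → ε

No remaining common prefixes — done.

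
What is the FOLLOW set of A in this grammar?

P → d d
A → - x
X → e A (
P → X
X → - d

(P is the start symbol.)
In X → e A (: A is followed by '(', add FIRST('(') \ {ε} = { '(' }

Taking the union: FOLLOW(A) = { '(' }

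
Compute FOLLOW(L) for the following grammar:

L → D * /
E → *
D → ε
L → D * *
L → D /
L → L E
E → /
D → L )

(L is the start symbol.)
To compute FOLLOW(L), find every occurrence of L on a right-hand side N → α L β: add FIRST(β) \ {ε}, and if β is empty or nullable also add FOLLOW(N). Iterate to a fixed point.

L is the start symbol, so $ ∈ FOLLOW(L).
In L → L E: L is followed by E, add FIRST(E) \ {ε} = { '*', '/' }
In D → L ): L is followed by ')', add FIRST(')') \ {ε} = { ')' }

Taking the union: FOLLOW(L) = { $, ')', '*', '/' }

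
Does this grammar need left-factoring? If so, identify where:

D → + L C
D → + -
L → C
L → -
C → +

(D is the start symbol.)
Left-factoring is needed when two productions for the same non-terminal
share a common prefix on the right-hand side.

Productions for D:
  D → + L C
  D → + -
Productions for L:
  L → C
  L → -

Found common prefix '+' in productions for D

Answer: Yes, D has productions with common prefix '+'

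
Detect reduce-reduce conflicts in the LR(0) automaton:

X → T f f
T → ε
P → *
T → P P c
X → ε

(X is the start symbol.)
Yes — I0: [T → .] vs [X → .]

Augment with X' → X and build the canonical LR(0) collection (I0 = CLOSURE({[X' → . X]}), then GOTO on every symbol after a dot until no new states appear). It has 9 states:
  I0: { [P → . *], [T → . P P c], [T → .], [X → . T f f], [X → .], [X' → . X] }  — shift, 2 reduces
  I1: { [P → * .] }  — reduce
  I2: { [P → . *], [T → P . P c] }  — shift
  I3: { [X → T . f f] }  — shift
  I4: { [X' → X .] }  — accept
  I5: { [X → T f . f] }  — shift
  I6: { [X → T f f .] }  — reduce
  I7: { [T → P P . c] }  — shift
  I8: { [T → P P c .] }  — reduce

I0 contains complete items [T → .], [X → .] — reduce-reduce conflict.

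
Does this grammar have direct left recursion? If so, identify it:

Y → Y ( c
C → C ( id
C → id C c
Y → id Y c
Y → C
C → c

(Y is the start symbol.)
Yes, Y, C are left-recursive

Direct left recursion occurs when N → N α for some non-terminal N (the right-hand side begins with the left-hand side itself).

Y → Y ( c: LEFT RECURSIVE (starts with Y)
C → C ( id: LEFT RECURSIVE (starts with C)
C → id C c: starts with id
Y → id Y c: starts with id
Y → C: starts with C
C → c: starts with c

The grammar has direct left recursion on: Y, C.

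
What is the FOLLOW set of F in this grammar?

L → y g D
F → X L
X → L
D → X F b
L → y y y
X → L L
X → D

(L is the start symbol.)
{ 'b' }

To compute FOLLOW(F), find every occurrence of F on a right-hand side N → α F β: add FIRST(β) \ {ε}, and if β is empty or nullable also add FOLLOW(N). Iterate to a fixed point.

In D → X F b: F is followed by b, add FIRST(b) \ {ε} = { 'b' }

Taking the union: FOLLOW(F) = { 'b' }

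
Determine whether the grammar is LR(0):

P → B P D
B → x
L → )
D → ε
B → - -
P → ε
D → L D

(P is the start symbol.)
No. Shift-reduce conflict between [P → .] and [B → . - -]

Augment with P' → P and build the canonical LR(0) collection (I0 = CLOSURE({[P' → . P]}), then GOTO on every symbol after a dot until no new states appear). It has 11 states:
  I0: { [B → . - -], [B → . x], [P → . B P D], [P → .], [P' → . P] }  — shift, reduce
  I1: { [B → - . -] }  — shift
  I2: { [B → . - -], [B → . x], [P → . B P D], [P → .], [P → B . P D] }  — shift, reduce
  I3: { [P' → P .] }  — accept
  I4: { [B → x .] }  — reduce
  I5: { [D → . L D], [D → .], [L → . )], [P → B P . D] }  — shift, reduce
  I6: { [L → ) .] }  — reduce
  I7: { [P → B P D .] }  — reduce
  I8: { [D → . L D], [D → .], [D → L . D], [L → . )] }  — shift, reduce
  I9: { [D → L D .] }  — reduce
  I10: { [B → - - .] }  — reduce

Conflict in state I0:
  Shift-reduce conflict between [P → .] and [B → . - -]
So the grammar is NOT LR(0).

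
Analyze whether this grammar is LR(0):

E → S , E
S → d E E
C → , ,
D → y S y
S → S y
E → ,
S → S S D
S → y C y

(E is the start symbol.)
No. Shift-reduce conflict between [S → S y .] and [C → . , ,]

Augment with E' → E and build the canonical LR(0) collection (I0 = CLOSURE({[E' → . E]}), then GOTO on every symbol after a dot until no new states appear). It has 20 states:
  I0: { [E → . ,], [E → . S , E], [E' → . E], [S → . S S D], [S → . S y], [S → . d E E], [S → . y C y] }  — shift
  I1: { [E → , .] }  — reduce
  I2: { [E' → E .] }  — accept
  I3: { [E → S . , E], [S → . S S D], [S → . S y], [S → . d E E], [S → . y C y], [S → S . S D], [S → S . y] }  — shift
  I4: { [E → . ,], [E → . S , E], [S → . S S D], [S → . S y], [S → . d E E], [S → . y C y], [S → d . E E] }  — shift
  I5: { [C → . , ,], [S → y . C y] }  — shift
  I6: { [C → , . ,] }  — shift
  I7: { [S → y C . y] }  — shift
  I8: { [S → y C y .] }  — reduce
  I9: { [C → , , .] }  — reduce
  I10: { [E → . ,], [E → . S , E], [S → . S S D], [S → . S y], [S → . d E E], [S → . y C y], [S → d E . E] }  — shift
  I11: { [S → d E E .] }  — reduce
  I12: { [E → . ,], [E → . S , E], [E → S , . E], [S → . S S D], [S → . S y], [S → . d E E], [S → . y C y] }  — shift
  I13: { [D → . y S y], [S → . S S D], [S → . S y], [S → . d E E], [S → . y C y], [S → S . S D], [S → S . y], [S → S S . D] }  — shift
  I14: { [C → . , ,], [S → S y .], [S → y . C y] }  — shift, reduce
  I15: { [S → S S D .] }  — reduce
  I16: { [C → . , ,], [D → y . S y], [S → . S S D], [S → . S y], [S → . d E E], [S → . y C y], [S → S y .], [S → y . C y] }  — shift, reduce
  I17: { [D → y S . y], [S → . S S D], [S → . S y], [S → . d E E], [S → . y C y], [S → S . S D], [S → S . y] }  — shift
  I18: { [C → . , ,], [D → y S y .], [S → S y .], [S → y . C y] }  — shift, 2 reduces
  I19: { [E → S , E .] }  — reduce

Conflict in state I14:
  Shift-reduce conflict between [S → S y .] and [C → . , ,]
So the grammar is NOT LR(0).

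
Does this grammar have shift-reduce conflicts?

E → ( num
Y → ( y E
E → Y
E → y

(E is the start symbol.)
No shift-reduce conflicts

A shift-reduce conflict occurs when an LR(0) state has both:
  - a complete (reduce) item [A → α .] (dot at the end), and
  - a shift item [B → β . c γ] (dot before a terminal).

Augment with E' → E and build the canonical LR(0) collection (I0 = CLOSURE({[E' → . E]}), then GOTO on every symbol after a dot until no new states appear). It has 8 states:
  I0: { [E → . ( num], [E → . Y], [E → . y], [E' → . E], [Y → . ( y E] }  — shift
  I1: { [E → ( . num], [Y → ( . y E] }  — shift
  I2: { [E' → E .] }  — accept
  I3: { [E → Y .] }  — reduce
  I4: { [E → y .] }  — reduce
  I5: { [E → ( num .] }  — reduce
  I6: { [E → . ( num], [E → . Y], [E → . y], [Y → ( y . E], [Y → . ( y E] }  — shift
  I7: { [Y → ( y E .] }  — reduce

No state contains both a complete item and a shift item.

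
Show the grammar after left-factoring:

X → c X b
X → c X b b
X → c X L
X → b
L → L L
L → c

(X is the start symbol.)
X → c X X'
X' → b X''
X'' → ε
X'' → b
X' → L
X → b
L → L L
L → c

Left-factoring transforms A → αβ₁ | αβ₂ into A → αA' and A' → β₁ | β₂
(α is the longest common prefix among the alternatives). Repeat until
no nonterminal has two alternatives with a common prefix.

Round 1: X has alternatives sharing prefix 'c X'. Introduce X': X → c X X'
  Add: X' → b
  Add: X' → b b
  Add: X' → L

Round 2: X' has alternatives sharing prefix 'b'. Introduce X'': X' → b X''
  Add: X'' → ε
  Add: X'' → b

No remaining common prefixes — done.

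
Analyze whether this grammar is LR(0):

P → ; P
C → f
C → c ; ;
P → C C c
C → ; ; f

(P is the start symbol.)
A grammar is LR(0) if no state in the canonical LR(0) collection has:
  - both a shift item (dot before a terminal) and a complete item (shift-reduce conflict), or
  - two or more complete items (reduce-reduce conflict; the accept item [P' → P .] counts as a complete item here).

Augment with P' → P and build the canonical LR(0) collection (I0 = CLOSURE({[P' → . P]}), then GOTO on every symbol after a dot until no new states appear). It has 16 states:
  I0: { [C → . ; ; f], [C → . c ; ;], [C → . f], [P → . ; P], [P → . C C c], [P' → . P] }  — shift
  I1: { [C → . ; ; f], [C → . c ; ;], [C → . f], [C → ; . ; f], [P → . ; P], [P → . C C c], [P → ; . P] }  — shift
  I2: { [C → . ; ; f], [C → . c ; ;], [C → . f], [P → C . C c] }  — shift
  I3: { [P' → P .] }  — accept
  I4: { [C → c . ; ;] }  — shift
  I5: { [C → f .] }  — reduce
  I6: { [C → c ; . ;] }  — shift
  I7: { [C → c ; ; .] }  — reduce
  I8: { [C → ; . ; f] }  — shift
  I9: { [P → C C . c] }  — shift
  I10: { [P → C C c .] }  — reduce
  I11: { [C → ; ; . f] }  — shift
  I12: { [C → ; ; f .] }  — reduce
  I13: { [C → . ; ; f], [C → . c ; ;], [C → . f], [C → ; . ; f], [C → ; ; . f], [P → . ; P], [P → . C C c], [P → ; . P] }  — shift
  I14: { [P → ; P .] }  — reduce
  I15: { [C → ; ; f .], [C → f .] }  — 2 reduces

Conflict in state I15:
  Reduce-reduce conflict: [C → ; ; f .] and [C → f .]
So the grammar is NOT LR(0).

Answer: No. Reduce-reduce conflict: [C → ; ; f .] and [C → f .]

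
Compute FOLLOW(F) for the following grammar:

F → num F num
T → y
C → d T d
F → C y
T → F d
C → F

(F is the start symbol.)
To compute FOLLOW(F), find every occurrence of F on a right-hand side N → α F β: add FIRST(β) \ {ε}, and if β is empty or nullable also add FOLLOW(N). Iterate to a fixed point.

F is the start symbol, so $ ∈ FOLLOW(F).
In F → num F num: F is followed by num, add FIRST(num) \ {ε} = { 'num' }
In T → F d: F is followed by d, add FIRST(d) \ {ε} = { 'd' }
In C → F: F is at the end, add FOLLOW(C)

The FOLLOW sets referred to above (computed the same way, to a fixed point):
  FOLLOW(C) = { 'y' }

Taking the union: FOLLOW(F) = { $, 'd', 'num', 'y' }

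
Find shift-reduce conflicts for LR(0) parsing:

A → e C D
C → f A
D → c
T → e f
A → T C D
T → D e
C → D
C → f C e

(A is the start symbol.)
Yes — I8: [T → e f .] vs [A → . e C D]; I11: [C → D .] vs [T → D . e]

Augment with A' → A and build the canonical LR(0) collection (I0 = CLOSURE({[A' → . A]}), then GOTO on every symbol after a dot until no new states appear). It has 18 states:
  I0: { [A → . T C D], [A → . e C D], [A' → . A], [D → . c], [T → . D e], [T → . e f] }  — shift
  I1: { [A' → A .] }  — accept
  I2: { [T → D . e] }  — shift
  I3: { [A → T . C D], [C → . D], [C → . f A], [C → . f C e], [D → . c] }  — shift
  I4: { [D → c .] }  — reduce
  I5: { [A → e . C D], [C → . D], [C → . f A], [C → . f C e], [D → . c], [T → e . f] }  — shift
  I6: { [A → e C . D], [D → . c] }  — shift
  I7: { [C → D .] }  — reduce
  I8: { [A → . T C D], [A → . e C D], [C → . D], [C → . f A], [C → . f C e], [C → f . A], [C → f . C e], [D → . c], [T → . D e], [T → . e f], [T → e f .] }  — shift, reduce
  I9: { [C → f A .] }  — reduce
  I10: { [C → f C . e] }  — shift
  I11: { [C → D .], [T → D . e] }  — shift, reduce
  I12: { [A → . T C D], [A → . e C D], [C → . D], [C → . f A], [C → . f C e], [C → f . A], [C → f . C e], [D → . c], [T → . D e], [T → . e f] }  — shift
  I13: { [T → D e .] }  — reduce
  I14: { [C → f C e .] }  — reduce
  I15: { [A → e C D .] }  — reduce
  I16: { [A → T C . D], [D → . c] }  — shift
  I17: { [A → T C D .] }  — reduce

I8 contains reduce item [T → e f .] and shift items [A → . e C D], [C → . f A], [C → . f C e], [D → . c], [T → . e f] — shift-reduce conflict.
I11 contains reduce item [C → D .] and shift item [T → D . e] — shift-reduce conflict.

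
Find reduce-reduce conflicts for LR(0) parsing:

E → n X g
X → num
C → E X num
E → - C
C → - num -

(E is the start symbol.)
No reduce-reduce conflicts

Augment with E' → E and build the canonical LR(0) collection (I0 = CLOSURE({[E' → . E]}), then GOTO on every symbol after a dot until no new states appear). It has 14 states:
  I0: { [E → . - C], [E → . n X g], [E' → . E] }  — shift
  I1: { [C → . - num -], [C → . E X num], [E → - . C], [E → . - C], [E → . n X g] }  — shift
  I2: { [E' → E .] }  — accept
  I3: { [E → n . X g], [X → . num] }  — shift
  I4: { [E → n X . g] }  — shift
  I5: { [X → num .] }  — reduce
  I6: { [E → n X g .] }  — reduce
  I7: { [C → - . num -], [C → . - num -], [C → . E X num], [E → - . C], [E → . - C], [E → . n X g] }  — shift
  I8: { [E → - C .] }  — reduce
  I9: { [C → E . X num], [X → . num] }  — shift
  I10: { [C → E X . num] }  — shift
  I11: { [C → E X num .] }  — reduce
  I12: { [C → - num . -] }  — shift
  I13: { [C → - num - .] }  — reduce

No state contains more than one complete item.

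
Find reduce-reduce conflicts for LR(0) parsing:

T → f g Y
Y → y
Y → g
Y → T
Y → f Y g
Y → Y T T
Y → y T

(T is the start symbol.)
No reduce-reduce conflicts

A reduce-reduce conflict occurs when an LR(0) state has two complete items [A → α .] and [B → β .] — both call for a reduction, and with no lookahead the parser cannot choose between them.

Augment with T' → T and build the canonical LR(0) collection (I0 = CLOSURE({[T' → . T]}), then GOTO on every symbol after a dot until no new states appear). It has 15 states:
  I0: { [T → . f g Y], [T' → . T] }  — shift
  I1: { [T' → T .] }  — accept
  I2: { [T → f . g Y] }  — shift
  I3: { [T → . f g Y], [T → f g . Y], [Y → . T], [Y → . Y T T], [Y → . f Y g], [Y → . g], [Y → . y T], [Y → . y] }  — shift
  I4: { [Y → T .] }  — reduce
  I5: { [T → . f g Y], [T → f g Y .], [Y → Y . T T] }  — shift, reduce
  I6: { [T → . f g Y], [T → f . g Y], [Y → . T], [Y → . Y T T], [Y → . f Y g], [Y → . g], [Y → . y T], [Y → . y], [Y → f . Y g] }  — shift
  I7: { [Y → g .] }  — reduce
  I8: { [T → . f g Y], [Y → y . T], [Y → y .] }  — shift, reduce
  I9: { [Y → y T .] }  — reduce
  I10: { [T → . f g Y], [Y → Y . T T], [Y → f Y . g] }  — shift
  I11: { [T → . f g Y], [T → f g . Y], [Y → . T], [Y → . Y T T], [Y → . f Y g], [Y → . g], [Y → . y T], [Y → . y], [Y → g .] }  — shift, reduce
  I12: { [T → . f g Y], [Y → Y T . T] }  — shift
  I13: { [Y → f Y g .] }  — reduce
  I14: { [Y → Y T T .] }  — reduce

No state contains more than one complete item.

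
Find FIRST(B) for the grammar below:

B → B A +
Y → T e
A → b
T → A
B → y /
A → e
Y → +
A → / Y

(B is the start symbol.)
From B → B A +:
  - B is the symbol being defined: contributes nothing new
    B is not nullable, so stop
From B → y /:
  - y is a terminal: add 'y' and stop

Collecting: FIRST(B) = { 'y' }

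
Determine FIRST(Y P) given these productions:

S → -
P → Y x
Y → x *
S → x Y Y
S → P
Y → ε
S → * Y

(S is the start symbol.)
{ 'x' }

FIRST sets of the non-terminals involved (from the grammar, by fixed-point iteration):
  FIRST(Y) = { 'x', ε }
  FIRST(P) = { 'x' }

To compute FIRST(Y P), process the symbols left to right:
Symbol Y is a non-terminal. Add FIRST(Y) \ {ε} = { 'x' }
Y is nullable (ε ∈ FIRST(Y)), continue to the next symbol.
Symbol P is a non-terminal. Add FIRST(P) \ {ε} = { 'x' }
P is not nullable (ε ∉ FIRST(P)), so stop here.
FIRST(Y P) = { 'x' }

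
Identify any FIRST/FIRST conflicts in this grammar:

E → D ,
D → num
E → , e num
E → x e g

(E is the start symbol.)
FIRST sets of the non-terminals at (or reachable through a nullable prefix from) the front of some alternative:
  FIRST(D) = { 'num' }

Productions for E:
  E → D ,: FIRST = { 'num' }
  E → , e num: FIRST = { ',' }
  E → x e g: FIRST = { 'x' }
D has only one production, so no FIRST/FIRST conflict is possible there.

All alternatives of each non-terminal have pairwise disjoint FIRST sets.

Answer: No FIRST/FIRST conflicts.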